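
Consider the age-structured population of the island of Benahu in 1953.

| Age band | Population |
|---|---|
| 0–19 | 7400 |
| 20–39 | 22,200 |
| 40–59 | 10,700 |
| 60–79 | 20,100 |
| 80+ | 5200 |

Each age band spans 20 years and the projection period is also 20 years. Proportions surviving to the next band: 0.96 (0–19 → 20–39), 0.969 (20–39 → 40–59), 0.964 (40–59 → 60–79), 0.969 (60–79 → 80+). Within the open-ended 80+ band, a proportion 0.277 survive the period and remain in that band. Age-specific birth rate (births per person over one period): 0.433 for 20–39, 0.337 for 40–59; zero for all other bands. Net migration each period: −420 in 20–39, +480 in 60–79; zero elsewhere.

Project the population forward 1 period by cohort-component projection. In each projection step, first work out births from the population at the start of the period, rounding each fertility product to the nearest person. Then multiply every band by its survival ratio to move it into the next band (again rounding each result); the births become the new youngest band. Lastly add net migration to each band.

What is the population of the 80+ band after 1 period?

Let group 1 be 0–19 through group 5 = 80+.
[period 1]
Births: 22200 × 0.433 = 9613  |  10700 × 0.337 = 3606 → total 13219
Group 2: 7400 × 0.96 = 7104
Group 3: 22200 × 0.969 = 21512
Group 4: 10700 × 0.964 = 10315
Group 5: 20100 × 0.969 + 5200 × 0.277 = 19477 + 1440 = 20917
Net migration: Group 2 − 420 → 6684; Group 4 + 480 → 10795
End of period: [13219, 6684, 21512, 10795, 20917]

20917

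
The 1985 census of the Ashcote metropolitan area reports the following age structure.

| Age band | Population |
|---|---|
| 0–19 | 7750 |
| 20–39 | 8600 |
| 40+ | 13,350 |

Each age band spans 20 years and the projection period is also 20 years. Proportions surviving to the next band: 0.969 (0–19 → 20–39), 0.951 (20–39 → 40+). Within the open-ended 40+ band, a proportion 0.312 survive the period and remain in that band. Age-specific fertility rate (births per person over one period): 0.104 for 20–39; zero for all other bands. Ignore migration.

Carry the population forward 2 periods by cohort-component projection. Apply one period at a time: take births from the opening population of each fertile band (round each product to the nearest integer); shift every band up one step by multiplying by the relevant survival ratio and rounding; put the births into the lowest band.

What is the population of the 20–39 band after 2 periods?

Let group 1 be 0–19 through group 3 = 40+.
Period 1.
Births: 8600 × 0.104 = 894
Group 2: 7750 × 0.969 = 7510
Group 3: 8600 × 0.951 + 13350 × 0.312 = 8179 + 4165 = 12344
Giving 894 / 7510 / 12344.
Period 2.
Births: 7510 × 0.104 = 781
Group 2: 894 × 0.969 = 866
Group 3: 7510 × 0.951 + 12344 × 0.312 = 7142 + 3851 = 10993
Giving 781 / 866 / 10993.

866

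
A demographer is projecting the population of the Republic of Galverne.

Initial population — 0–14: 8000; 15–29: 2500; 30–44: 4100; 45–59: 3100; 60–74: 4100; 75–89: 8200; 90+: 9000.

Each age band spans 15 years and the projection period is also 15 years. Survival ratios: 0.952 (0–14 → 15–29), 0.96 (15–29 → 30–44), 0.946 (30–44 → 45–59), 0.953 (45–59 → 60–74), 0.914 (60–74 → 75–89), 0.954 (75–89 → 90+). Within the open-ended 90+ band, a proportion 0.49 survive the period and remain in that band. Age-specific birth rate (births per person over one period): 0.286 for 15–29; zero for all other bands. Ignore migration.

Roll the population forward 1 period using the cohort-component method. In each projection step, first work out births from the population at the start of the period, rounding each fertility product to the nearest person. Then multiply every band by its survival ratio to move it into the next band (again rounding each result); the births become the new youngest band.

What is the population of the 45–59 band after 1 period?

Call the bands 1 to 7, youngest first.
— Period 1 —
Births: 2500 × 0.286 = 715
Band 2: 8000 × 0.952 = 7616
Band 3: 2500 × 0.96 = 2400
Band 4: 4100 × 0.946 = 3879
Band 5: 3100 × 0.953 = 2954
Band 6: 4100 × 0.914 = 3747
Band 7: 8200 × 0.954 + 9000 × 0.49 = 7823 + 4410 = 12233
Giving 715 / 7616 / 2400 / 3879 / 2954 / 3747 / 12233.

3879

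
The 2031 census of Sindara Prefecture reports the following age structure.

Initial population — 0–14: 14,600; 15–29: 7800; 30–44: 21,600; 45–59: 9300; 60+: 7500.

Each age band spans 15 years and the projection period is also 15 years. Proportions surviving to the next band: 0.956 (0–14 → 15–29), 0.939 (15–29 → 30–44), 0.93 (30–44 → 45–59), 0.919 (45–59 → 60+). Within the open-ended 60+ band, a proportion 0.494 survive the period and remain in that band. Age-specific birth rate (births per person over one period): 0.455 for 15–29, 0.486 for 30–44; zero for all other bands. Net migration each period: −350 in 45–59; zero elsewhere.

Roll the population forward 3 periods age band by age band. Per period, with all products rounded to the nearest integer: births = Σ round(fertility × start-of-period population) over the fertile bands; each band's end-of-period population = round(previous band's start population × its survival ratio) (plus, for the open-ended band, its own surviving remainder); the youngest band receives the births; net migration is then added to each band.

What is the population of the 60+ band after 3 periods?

17888

Numbering the groups 1..5 from youngest to oldest:
Period 1:
Births: 7800 * 0.455 = 3549, 21600 * 0.486 = 10498 ⇒ total 14047
Group 2: 14600 * 0.956 = 13958
Group 3: 7800 * 0.939 = 7324
Group 4: 21600 * 0.93 = 20088
Group 5: 9300 * 0.919 + 7500 * 0.494 = 8547 + 3705 = 12252
Net migration: Group 4 − 350 → 19738
→ [14047, 13958, 7324, 19738, 12252]
Period 2:
Births: 13958 * 0.455 = 6351, 7324 * 0.486 = 3559 ⇒ total 9910
Group 2: 14047 * 0.956 = 13429
Group 3: 13958 * 0.939 = 13107
Group 4: 7324 * 0.93 = 6811
Group 5: 19738 * 0.919 + 12252 * 0.494 = 18139 + 6052 = 24191
Net migration: Group 4 − 350 → 6461
→ [9910, 13429, 13107, 6461, 24191]
Period 3:
Births: 13429 * 0.455 = 6110, 13107 * 0.486 = 6370 ⇒ total 12480
Group 2: 9910 * 0.956 = 9474
Group 3: 13429 * 0.939 = 12610
Group 4: 13107 * 0.93 = 12190
Group 5: 6461 * 0.919 + 24191 * 0.494 = 5938 + 11950 = 17888
Net migration: Group 4 − 350 → 11840
→ [12480, 9474, 12610, 11840, 17888]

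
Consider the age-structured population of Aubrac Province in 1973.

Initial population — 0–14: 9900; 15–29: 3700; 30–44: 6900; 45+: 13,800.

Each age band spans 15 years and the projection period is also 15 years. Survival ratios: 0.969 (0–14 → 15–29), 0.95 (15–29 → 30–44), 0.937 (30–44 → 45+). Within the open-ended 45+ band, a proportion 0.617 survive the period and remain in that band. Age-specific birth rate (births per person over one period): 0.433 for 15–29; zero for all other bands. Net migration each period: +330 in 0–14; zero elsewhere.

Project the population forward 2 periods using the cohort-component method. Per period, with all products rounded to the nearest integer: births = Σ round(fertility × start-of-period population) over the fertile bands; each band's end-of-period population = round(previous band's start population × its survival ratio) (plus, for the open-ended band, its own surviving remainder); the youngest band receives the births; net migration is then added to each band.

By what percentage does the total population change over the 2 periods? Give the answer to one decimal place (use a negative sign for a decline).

Let band 1 be 0–14 through band 4 = 45+.
— Period 1 —
Births: 3700 × 0.433 = 1602
Band 2: 9900 × 0.969 = 9593
Band 3: 3700 × 0.95 = 3515
Band 4: 6900 × 0.937 + 13800 × 0.617 = 6465 + 8515 = 14980
Net migration: Band 1 + 330 → 1932
→ [1932, 9593, 3515, 14980]
— Period 2 —
Births: 9593 × 0.433 = 4154
Band 2: 1932 × 0.969 = 1872
Band 3: 9593 × 0.95 = 9113
Band 4: 3515 × 0.937 + 14980 × 0.617 = 3294 + 9243 = 12537
Net migration: Band 1 + 330 → 4484
→ [4484, 1872, 9113, 12537]
Total: 34300 → 28006; change = -6294; percentage change = -18.3%

-18.3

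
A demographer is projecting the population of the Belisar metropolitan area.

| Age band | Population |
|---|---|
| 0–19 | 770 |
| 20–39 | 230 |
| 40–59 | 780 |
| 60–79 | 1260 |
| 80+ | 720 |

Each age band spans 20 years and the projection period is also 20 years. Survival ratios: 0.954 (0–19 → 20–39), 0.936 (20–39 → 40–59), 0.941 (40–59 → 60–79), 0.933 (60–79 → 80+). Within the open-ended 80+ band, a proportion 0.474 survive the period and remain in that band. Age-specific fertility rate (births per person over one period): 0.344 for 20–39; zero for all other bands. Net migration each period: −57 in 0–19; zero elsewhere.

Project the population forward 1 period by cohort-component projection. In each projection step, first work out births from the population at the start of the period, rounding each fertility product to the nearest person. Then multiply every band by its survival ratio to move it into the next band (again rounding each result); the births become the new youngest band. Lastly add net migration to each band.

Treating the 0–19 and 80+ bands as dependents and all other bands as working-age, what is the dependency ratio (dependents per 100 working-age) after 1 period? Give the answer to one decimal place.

Let group 1 be 0–19 through group 5 = 80+.
After projecting period 1:
Births: 230 × 0.344 = 79
Group 2: 770 × 0.954 = 735
Group 3: 230 × 0.936 = 215
Group 4: 780 × 0.941 = 734
Group 5: 1260 × 0.933 + 720 × 0.474 = 1176 + 341 = 1517
Net migration: Group 1 − 57 → 22
Giving 22 / 735 / 215 / 734 / 1517.
Dependents (band 0–19 + band 80+) = 22 + 1517 = 1539; working-age = 1684; ratio = 1539/1684 × 100 = 91.4

91.4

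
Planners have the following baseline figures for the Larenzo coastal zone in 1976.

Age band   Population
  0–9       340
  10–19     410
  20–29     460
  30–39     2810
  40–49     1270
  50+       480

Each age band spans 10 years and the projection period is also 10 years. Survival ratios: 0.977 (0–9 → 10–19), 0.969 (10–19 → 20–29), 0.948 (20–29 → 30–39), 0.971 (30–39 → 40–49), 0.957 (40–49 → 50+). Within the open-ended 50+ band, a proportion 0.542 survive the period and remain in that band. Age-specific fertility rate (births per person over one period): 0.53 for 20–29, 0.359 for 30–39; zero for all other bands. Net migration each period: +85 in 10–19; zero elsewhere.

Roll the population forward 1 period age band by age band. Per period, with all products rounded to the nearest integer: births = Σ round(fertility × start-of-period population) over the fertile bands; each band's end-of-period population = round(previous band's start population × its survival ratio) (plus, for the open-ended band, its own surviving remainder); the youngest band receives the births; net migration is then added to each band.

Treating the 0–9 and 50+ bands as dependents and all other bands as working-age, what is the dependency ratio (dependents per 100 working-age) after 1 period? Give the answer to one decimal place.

68.6

Let band 1 be 0–9 through band 6 = 50+.
Period 1:
Births: 460 * 0.53 = 244, 2810 * 0.359 = 1009 ⇒ total 1253
Band 2: 340 * 0.977 = 332
Band 3: 410 * 0.969 = 397
Band 4: 460 * 0.948 = 436
Band 5: 2810 * 0.971 = 2729
Band 6: 1270 * 0.957 + 480 * 0.542 = 1215 + 260 = 1475
Net migration: Band 2 + 85 → 417
Giving 1253 / 417 / 397 / 436 / 2729 / 1475.
Dependents (band 0–9 + band 50+) = 1253 + 1475 = 2728; working-age = 3979; ratio = 2728/3979 × 100 = 68.6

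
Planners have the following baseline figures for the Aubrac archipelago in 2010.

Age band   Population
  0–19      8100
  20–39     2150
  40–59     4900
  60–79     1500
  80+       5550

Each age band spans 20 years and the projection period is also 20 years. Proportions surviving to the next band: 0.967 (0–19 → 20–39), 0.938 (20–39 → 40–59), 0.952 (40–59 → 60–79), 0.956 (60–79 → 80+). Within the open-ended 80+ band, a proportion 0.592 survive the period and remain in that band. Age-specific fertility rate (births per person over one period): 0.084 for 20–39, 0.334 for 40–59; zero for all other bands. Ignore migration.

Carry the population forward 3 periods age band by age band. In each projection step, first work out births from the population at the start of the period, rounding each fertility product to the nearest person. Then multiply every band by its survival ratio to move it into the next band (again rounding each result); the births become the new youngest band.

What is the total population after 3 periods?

18663

Period 1:
Births: 2150 × 0.084 = 181, 4900 × 0.334 = 1637 → total 1818
20–39: 8100 × 0.967 = 7833
40–59: 2150 × 0.938 = 2017
60–79: 4900 × 0.952 = 4665
80+: 1500 × 0.956 + 5550 × 0.592 = 1434 + 3286 = 4720
Population now: 0–19=1818, 20–39=7833, 40–59=2017, 60–79=4665, 80+=4720
Period 2:
Births: 7833 × 0.084 = 658, 2017 × 0.334 = 674 → total 1332
20–39: 1818 × 0.967 = 1758
40–59: 7833 × 0.938 = 7347
60–79: 2017 × 0.952 = 1920
80+: 4665 × 0.956 + 4720 × 0.592 = 4460 + 2794 = 7254
Population now: 0–19=1332, 20–39=1758, 40–59=7347, 60–79=1920, 80+=7254
Period 3:
Births: 1758 × 0.084 = 148, 7347 × 0.334 = 2454 → total 2602
20–39: 1332 × 0.967 = 1288
40–59: 1758 × 0.938 = 1649
60–79: 7347 × 0.952 = 6994
80+: 1920 × 0.956 + 7254 × 0.592 = 1836 + 4294 = 6130
Population now: 0–19=2602, 20–39=1288, 40–59=1649, 60–79=6994, 80+=6130
Total after period 3: 2602 + 1288 + 1649 + 6994 + 6130 = 18663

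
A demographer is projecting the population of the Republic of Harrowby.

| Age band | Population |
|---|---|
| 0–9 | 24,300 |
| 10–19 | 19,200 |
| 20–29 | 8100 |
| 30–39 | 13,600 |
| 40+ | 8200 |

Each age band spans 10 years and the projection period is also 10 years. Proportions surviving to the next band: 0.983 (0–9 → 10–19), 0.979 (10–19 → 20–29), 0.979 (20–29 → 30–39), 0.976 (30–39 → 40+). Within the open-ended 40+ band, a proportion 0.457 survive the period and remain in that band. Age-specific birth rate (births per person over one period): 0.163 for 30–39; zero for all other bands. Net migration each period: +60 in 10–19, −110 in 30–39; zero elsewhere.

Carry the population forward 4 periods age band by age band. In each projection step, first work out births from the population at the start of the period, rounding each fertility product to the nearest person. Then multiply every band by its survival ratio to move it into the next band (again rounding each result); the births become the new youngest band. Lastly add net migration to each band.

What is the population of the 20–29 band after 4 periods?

1285

Call the bands 1 to 5, youngest first.
Period 1.
Births: 13600 * 0.163 = 2217
Band 2: 24300 * 0.983 = 23887
Band 3: 19200 * 0.979 = 18797
Band 4: 8100 * 0.979 = 7930
Band 5: 13600 * 0.976 + 8200 * 0.457 = 13274 + 3747 = 17021
Net migration: Band 2 + 60 → 23947; Band 4 − 110 → 7820
Population now: 0–9=2217, 10–19=23947, 20–29=18797, 30–39=7820, 40+=17021
Period 2.
Births: 7820 * 0.163 = 1275
Band 2: 2217 * 0.983 = 2179
Band 3: 23947 * 0.979 = 23444
Band 4: 18797 * 0.979 = 18402
Band 5: 7820 * 0.976 + 17021 * 0.457 = 7632 + 7779 = 15411
Net migration: Band 2 + 60 → 2239; Band 4 − 110 → 18292
Population now: 0–9=1275, 10–19=2239, 20–29=23444, 30–39=18292, 40+=15411
Period 3.
Births: 18292 * 0.163 = 2982
Band 2: 1275 * 0.983 = 1253
Band 3: 2239 * 0.979 = 2192
Band 4: 23444 * 0.979 = 22952
Band 5: 18292 * 0.976 + 15411 * 0.457 = 17853 + 7043 = 24896
Net migration: Band 2 + 60 → 1313; Band 4 − 110 → 22842
Population now: 0–9=2982, 10–19=1313, 20–29=2192, 30–39=22842, 40+=24896
Period 4.
Births: 22842 * 0.163 = 3723
Band 2: 2982 * 0.983 = 2931
Band 3: 1313 * 0.979 = 1285
Band 4: 2192 * 0.979 = 2146
Band 5: 22842 * 0.976 + 24896 * 0.457 = 22294 + 11377 = 33671
Net migration: Band 2 + 60 → 2991; Band 4 − 110 → 2036
Population now: 0–9=3723, 10–19=2991, 20–29=1285, 30–39=2036, 40+=33671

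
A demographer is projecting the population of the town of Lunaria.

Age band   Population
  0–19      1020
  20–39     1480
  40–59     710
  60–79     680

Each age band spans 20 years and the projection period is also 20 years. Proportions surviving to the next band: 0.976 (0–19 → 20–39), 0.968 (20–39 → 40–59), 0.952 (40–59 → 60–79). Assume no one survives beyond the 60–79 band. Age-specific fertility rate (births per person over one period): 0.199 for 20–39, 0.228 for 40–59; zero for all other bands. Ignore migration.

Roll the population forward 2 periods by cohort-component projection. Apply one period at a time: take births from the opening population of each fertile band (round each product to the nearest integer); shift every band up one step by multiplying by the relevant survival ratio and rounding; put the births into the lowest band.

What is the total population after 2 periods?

— Period 1 —
Births: 1480 × 0.199 = 295 ; 710 × 0.228 = 162 — total 457
20–39: 1020 × 0.976 = 996
40–59: 1480 × 0.968 = 1433
60–79: 710 × 0.952 = 676
Giving 457 / 996 / 1433 / 676.
— Period 2 —
Births: 996 × 0.199 = 198 ; 1433 × 0.228 = 327 — total 525
20–39: 457 × 0.976 = 446
40–59: 996 × 0.968 = 964
60–79: 1433 × 0.952 = 1364
Giving 525 / 446 / 964 / 1364.
Total after period 2: 525 + 446 + 964 + 1364 = 3299

3299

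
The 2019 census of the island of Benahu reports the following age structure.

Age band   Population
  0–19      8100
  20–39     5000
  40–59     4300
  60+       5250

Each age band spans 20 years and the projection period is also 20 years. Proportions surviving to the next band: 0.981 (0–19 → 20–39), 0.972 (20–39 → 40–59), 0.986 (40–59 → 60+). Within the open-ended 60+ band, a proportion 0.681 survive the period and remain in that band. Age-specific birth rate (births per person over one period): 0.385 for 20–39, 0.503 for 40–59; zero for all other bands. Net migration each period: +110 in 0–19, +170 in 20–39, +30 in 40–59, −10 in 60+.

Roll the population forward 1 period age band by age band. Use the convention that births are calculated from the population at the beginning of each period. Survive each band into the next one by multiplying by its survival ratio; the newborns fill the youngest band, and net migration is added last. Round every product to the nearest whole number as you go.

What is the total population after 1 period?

25009

Period 1.
Births: 5000 × 0.385 = 1925, 4300 × 0.503 = 2163 — total 4088
20–39: 8100 × 0.981 = 7946
40–59: 5000 × 0.972 = 4860
60+: 4300 × 0.986 + 5250 × 0.681 = 4240 + 3575 = 7815
Net migration: 0–19 + 110 → 4198; 20–39 + 170 → 8116; 40–59 + 30 → 4890; 60+ − 10 → 7805
Population now: 0–19=4198, 20–39=8116, 40–59=4890, 60+=7805
Total after period 1: 4198 + 8116 + 4890 + 7805 = 25009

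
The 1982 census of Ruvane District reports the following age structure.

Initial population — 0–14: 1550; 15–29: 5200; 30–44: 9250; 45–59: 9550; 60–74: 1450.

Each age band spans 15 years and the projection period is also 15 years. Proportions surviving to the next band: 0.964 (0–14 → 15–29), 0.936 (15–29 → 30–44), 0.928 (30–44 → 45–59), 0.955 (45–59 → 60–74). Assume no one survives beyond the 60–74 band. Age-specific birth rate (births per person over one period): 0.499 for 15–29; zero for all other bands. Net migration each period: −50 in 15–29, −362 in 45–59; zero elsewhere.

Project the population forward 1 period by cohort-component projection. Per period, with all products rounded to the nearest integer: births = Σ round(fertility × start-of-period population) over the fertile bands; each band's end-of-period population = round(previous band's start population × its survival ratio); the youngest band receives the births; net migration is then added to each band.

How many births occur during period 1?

(Groups numbered youngest = 1 to oldest = 5.)
Period 1:
Births: 5200 × 0.499 = 2595
Group 2: 1550 × 0.964 = 1494
Group 3: 5200 × 0.936 = 4867
Group 4: 9250 × 0.928 = 8584
Group 5: 9550 × 0.955 = 9120
Net migration: Group 2 − 50 → 1444; Group 4 − 362 → 8222
→ [2595, 1444, 4867, 8222, 9120]

2595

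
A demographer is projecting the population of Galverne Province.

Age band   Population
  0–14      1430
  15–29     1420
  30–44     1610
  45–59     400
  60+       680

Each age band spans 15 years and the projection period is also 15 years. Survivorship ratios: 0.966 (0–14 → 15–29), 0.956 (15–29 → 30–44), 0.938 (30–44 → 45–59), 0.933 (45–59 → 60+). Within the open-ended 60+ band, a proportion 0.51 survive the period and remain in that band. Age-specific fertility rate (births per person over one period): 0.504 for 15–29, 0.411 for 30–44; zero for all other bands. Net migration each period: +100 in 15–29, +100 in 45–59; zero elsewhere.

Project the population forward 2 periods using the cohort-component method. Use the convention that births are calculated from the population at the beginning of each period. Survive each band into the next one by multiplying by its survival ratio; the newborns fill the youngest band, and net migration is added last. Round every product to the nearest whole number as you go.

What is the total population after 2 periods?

Period 1.
Births: 1420 × 0.504 = 716  |  1610 × 0.411 = 662 → total 1378
15–29: 1430 × 0.966 = 1381
30–44: 1420 × 0.956 = 1358
45–59: 1610 × 0.938 = 1510
60+: 400 × 0.933 + 680 × 0.51 = 373 + 347 = 720
Net migration: 15–29 + 100 → 1481; 45–59 + 100 → 1610
→ [1378, 1481, 1358, 1610, 720]
Period 2.
Births: 1481 × 0.504 = 746  |  1358 × 0.411 = 558 → total 1304
15–29: 1378 × 0.966 = 1331
30–44: 1481 × 0.956 = 1416
45–59: 1358 × 0.938 = 1274
60+: 1610 × 0.933 + 720 × 0.51 = 1502 + 367 = 1869
Net migration: 15–29 + 100 → 1431; 45–59 + 100 → 1374
→ [1304, 1431, 1416, 1374, 1869]
Total after period 2: 1304 + 1431 + 1416 + 1374 + 1869 = 7394

7394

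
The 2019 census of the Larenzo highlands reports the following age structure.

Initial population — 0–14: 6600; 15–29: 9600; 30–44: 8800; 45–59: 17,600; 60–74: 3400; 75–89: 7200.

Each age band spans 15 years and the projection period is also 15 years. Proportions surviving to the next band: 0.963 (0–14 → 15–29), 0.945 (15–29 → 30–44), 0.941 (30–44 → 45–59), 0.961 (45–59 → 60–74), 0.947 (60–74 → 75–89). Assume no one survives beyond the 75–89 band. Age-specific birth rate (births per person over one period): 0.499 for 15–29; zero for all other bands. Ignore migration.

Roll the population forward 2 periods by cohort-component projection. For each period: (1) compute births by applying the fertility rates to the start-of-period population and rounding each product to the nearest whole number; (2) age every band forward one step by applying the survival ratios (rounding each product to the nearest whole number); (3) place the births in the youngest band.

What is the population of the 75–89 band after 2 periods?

— Period 1 —
Births: 9600 × 0.499 = 4790
15–29: 6600 × 0.963 = 6356
30–44: 9600 × 0.945 = 9072
45–59: 8800 × 0.941 = 8281
60–74: 17600 × 0.961 = 16914
75–89: 3400 × 0.947 = 3220
End of period: [4790, 6356, 9072, 8281, 16914, 3220]
— Period 2 —
Births: 6356 × 0.499 = 3172
15–29: 4790 × 0.963 = 4613
30–44: 6356 × 0.945 = 6006
45–59: 9072 × 0.941 = 8537
60–74: 8281 × 0.961 = 7958
75–89: 16914 × 0.947 = 16018
End of period: [3172, 4613, 6006, 8537, 7958, 16018]

16018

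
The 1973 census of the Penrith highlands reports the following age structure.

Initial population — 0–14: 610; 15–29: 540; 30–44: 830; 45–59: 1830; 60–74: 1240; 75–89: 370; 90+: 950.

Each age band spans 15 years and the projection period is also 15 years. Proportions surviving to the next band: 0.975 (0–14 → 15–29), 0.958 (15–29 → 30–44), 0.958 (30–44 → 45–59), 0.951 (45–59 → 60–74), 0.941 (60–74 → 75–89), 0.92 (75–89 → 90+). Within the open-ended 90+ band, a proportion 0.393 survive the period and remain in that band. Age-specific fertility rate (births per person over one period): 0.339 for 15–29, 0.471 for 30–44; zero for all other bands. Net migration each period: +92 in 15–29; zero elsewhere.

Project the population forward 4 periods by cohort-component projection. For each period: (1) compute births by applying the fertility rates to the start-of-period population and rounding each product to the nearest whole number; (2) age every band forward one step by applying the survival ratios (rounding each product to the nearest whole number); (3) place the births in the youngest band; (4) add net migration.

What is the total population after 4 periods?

[period 1]
Births: 540 × 0.339 = 183  |  830 × 0.471 = 391 — total 574
15–29: 610 × 0.975 = 595
30–44: 540 × 0.958 = 517
45–59: 830 × 0.958 = 795
60–74: 1830 × 0.951 = 1740
75–89: 1240 × 0.941 = 1167
90+: 370 × 0.92 + 950 × 0.393 = 340 + 373 = 713
Net migration: 15–29 + 92 → 687
Population now: 0–14=574, 15–29=687, 30–44=517, 45–59=795, 60–74=1740, 75–89=1167, 90+=713
[period 2]
Births: 687 × 0.339 = 233  |  517 × 0.471 = 244 — total 477
15–29: 574 × 0.975 = 560
30–44: 687 × 0.958 = 658
45–59: 517 × 0.958 = 495
60–74: 795 × 0.951 = 756
75–89: 1740 × 0.941 = 1637
90+: 1167 × 0.92 + 713 × 0.393 = 1074 + 280 = 1354
Net migration: 15–29 + 92 → 652
Population now: 0–14=477, 15–29=652, 30–44=658, 45–59=495, 60–74=756, 75–89=1637, 90+=1354
[period 3]
Births: 652 × 0.339 = 221  |  658 × 0.471 = 310 — total 531
15–29: 477 × 0.975 = 465
30–44: 652 × 0.958 = 625
45–59: 658 × 0.958 = 630
60–74: 495 × 0.951 = 471
75–89: 756 × 0.941 = 711
90+: 1637 × 0.92 + 1354 × 0.393 = 1506 + 532 = 2038
Net migration: 15–29 + 92 → 557
Population now: 0–14=531, 15–29=557, 30–44=625, 45–59=630, 60–74=471, 75–89=711, 90+=2038
[period 4]
Births: 557 × 0.339 = 189  |  625 × 0.471 = 294 — total 483
15–29: 531 × 0.975 = 518
30–44: 557 × 0.958 = 534
45–59: 625 × 0.958 = 599
60–74: 630 × 0.951 = 599
75–89: 471 × 0.941 = 443
90+: 711 × 0.92 + 2038 × 0.393 = 654 + 801 = 1455
Net migration: 15–29 + 92 → 610
Population now: 0–14=483, 15–29=610, 30–44=534, 45–59=599, 60–74=599, 75–89=443, 90+=1455
Total after period 4: 483 + 610 + 534 + 599 + 599 + 443 + 1455 = 4723

4723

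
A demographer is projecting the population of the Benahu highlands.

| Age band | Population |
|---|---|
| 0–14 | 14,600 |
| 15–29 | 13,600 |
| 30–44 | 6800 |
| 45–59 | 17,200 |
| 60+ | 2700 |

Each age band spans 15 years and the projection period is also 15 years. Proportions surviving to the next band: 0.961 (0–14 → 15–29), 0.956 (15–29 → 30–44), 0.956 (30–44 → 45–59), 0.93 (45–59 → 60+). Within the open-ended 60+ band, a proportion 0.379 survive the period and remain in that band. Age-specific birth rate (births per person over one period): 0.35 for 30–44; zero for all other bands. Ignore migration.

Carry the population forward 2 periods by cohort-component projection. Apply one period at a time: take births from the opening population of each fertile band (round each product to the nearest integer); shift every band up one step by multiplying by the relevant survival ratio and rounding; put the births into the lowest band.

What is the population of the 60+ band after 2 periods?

12496

Numbering the groups 1..5 from youngest to oldest:
After projecting period 1:
Births: 6800 * 0.35 = 2380
Group 2: 14600 * 0.961 = 14031
Group 3: 13600 * 0.956 = 13002
Group 4: 6800 * 0.956 = 6501
Group 5: 17200 * 0.93 + 2700 * 0.379 = 15996 + 1023 = 17019
→ [2380, 14031, 13002, 6501, 17019]
After projecting period 2:
Births: 13002 * 0.35 = 4551
Group 2: 2380 * 0.961 = 2287
Group 3: 14031 * 0.956 = 13414
Group 4: 13002 * 0.956 = 12430
Group 5: 6501 * 0.93 + 17019 * 0.379 = 6046 + 6450 = 12496
→ [4551, 2287, 13414, 12430, 12496]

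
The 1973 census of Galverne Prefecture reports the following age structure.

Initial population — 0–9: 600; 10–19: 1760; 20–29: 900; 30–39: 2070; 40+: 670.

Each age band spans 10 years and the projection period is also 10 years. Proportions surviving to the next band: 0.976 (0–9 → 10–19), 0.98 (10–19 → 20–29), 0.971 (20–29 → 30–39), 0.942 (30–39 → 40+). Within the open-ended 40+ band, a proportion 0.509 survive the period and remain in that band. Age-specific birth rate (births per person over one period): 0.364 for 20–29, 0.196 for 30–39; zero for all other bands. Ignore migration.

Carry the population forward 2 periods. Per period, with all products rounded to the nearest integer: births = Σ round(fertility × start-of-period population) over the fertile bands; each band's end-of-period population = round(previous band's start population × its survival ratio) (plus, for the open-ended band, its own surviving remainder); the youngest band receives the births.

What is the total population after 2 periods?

5753

Period 1:
Births: 900 * 0.364 = 328 ; 2070 * 0.196 = 406 → total 734
10–19: 600 * 0.976 = 586
20–29: 1760 * 0.98 = 1725
30–39: 900 * 0.971 = 874
40+: 2070 * 0.942 + 670 * 0.509 = 1950 + 341 = 2291
Giving 734 / 586 / 1725 / 874 / 2291.
Period 2:
Births: 1725 * 0.364 = 628 ; 874 * 0.196 = 171 → total 799
10–19: 734 * 0.976 = 716
20–29: 586 * 0.98 = 574
30–39: 1725 * 0.971 = 1675
40+: 874 * 0.942 + 2291 * 0.509 = 823 + 1166 = 1989
Giving 799 / 716 / 574 / 1675 / 1989.
Total after period 2: 799 + 716 + 574 + 1675 + 1989 = 5753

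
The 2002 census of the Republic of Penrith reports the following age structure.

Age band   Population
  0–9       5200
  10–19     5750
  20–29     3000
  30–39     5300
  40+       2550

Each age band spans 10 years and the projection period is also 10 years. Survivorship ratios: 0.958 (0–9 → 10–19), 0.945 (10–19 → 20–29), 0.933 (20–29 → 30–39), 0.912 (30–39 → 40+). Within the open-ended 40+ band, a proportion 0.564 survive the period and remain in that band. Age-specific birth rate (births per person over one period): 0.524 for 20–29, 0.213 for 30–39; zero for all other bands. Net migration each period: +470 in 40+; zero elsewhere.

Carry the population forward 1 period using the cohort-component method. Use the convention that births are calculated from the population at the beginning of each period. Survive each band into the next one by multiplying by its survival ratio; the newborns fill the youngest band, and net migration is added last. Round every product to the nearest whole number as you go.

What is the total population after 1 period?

22658

[period 1]
Births: 3000 × 0.524 = 1572  |  5300 × 0.213 = 1129 — total 2701
10–19: 5200 × 0.958 = 4982
20–29: 5750 × 0.945 = 5434
30–39: 3000 × 0.933 = 2799
40+: 5300 × 0.912 + 2550 × 0.564 = 4834 + 1438 = 6272
Net migration: 40+ + 470 → 6742
→ [2701, 4982, 5434, 2799, 6742]
Total after period 1: 2701 + 4982 + 5434 + 2799 + 6742 = 22658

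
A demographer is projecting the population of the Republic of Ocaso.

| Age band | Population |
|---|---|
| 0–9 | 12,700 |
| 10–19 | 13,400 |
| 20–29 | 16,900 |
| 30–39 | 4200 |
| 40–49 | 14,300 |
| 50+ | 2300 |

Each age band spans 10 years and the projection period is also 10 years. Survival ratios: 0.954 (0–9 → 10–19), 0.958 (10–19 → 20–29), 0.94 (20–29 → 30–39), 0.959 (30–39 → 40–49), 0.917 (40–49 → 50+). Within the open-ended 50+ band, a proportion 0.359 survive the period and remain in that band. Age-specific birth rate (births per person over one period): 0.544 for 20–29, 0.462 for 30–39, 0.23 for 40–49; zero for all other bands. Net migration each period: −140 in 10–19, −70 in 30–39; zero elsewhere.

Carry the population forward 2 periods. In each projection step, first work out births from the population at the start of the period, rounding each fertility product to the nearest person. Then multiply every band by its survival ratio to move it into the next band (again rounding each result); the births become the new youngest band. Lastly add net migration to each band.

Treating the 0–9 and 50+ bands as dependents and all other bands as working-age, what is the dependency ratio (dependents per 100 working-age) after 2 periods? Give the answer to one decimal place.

45.8

Numbering the bands 1..6 from youngest to oldest:
[period 1]
Births: 16900 × 0.544 = 9194 ; 4200 × 0.462 = 1940 ; 14300 × 0.23 = 3289 ⇒ total 14423
Band 2: 12700 × 0.954 = 12116
Band 3: 13400 × 0.958 = 12837
Band 4: 16900 × 0.94 = 15886
Band 5: 4200 × 0.959 = 4028
Band 6: 14300 × 0.917 + 2300 × 0.359 = 13113 + 826 = 13939
Net migration: Band 2 − 140 → 11976; Band 4 − 70 → 15816
→ [14423, 11976, 12837, 15816, 4028, 13939]
[period 2]
Births: 12837 × 0.544 = 6983 ; 15816 × 0.462 = 7307 ; 4028 × 0.23 = 926 ⇒ total 15216
Band 2: 14423 × 0.954 = 13760
Band 3: 11976 × 0.958 = 11473
Band 4: 12837 × 0.94 = 12067
Band 5: 15816 × 0.959 = 15168
Band 6: 4028 × 0.917 + 13939 × 0.359 = 3694 + 5004 = 8698
Net migration: Band 2 − 140 → 13620; Band 4 − 70 → 11997
→ [15216, 13620, 11473, 11997, 15168, 8698]
Dependents (band 0–9 + band 50+) = 15216 + 8698 = 23914; working-age = 52258; ratio = 23914/52258 × 100 = 45.8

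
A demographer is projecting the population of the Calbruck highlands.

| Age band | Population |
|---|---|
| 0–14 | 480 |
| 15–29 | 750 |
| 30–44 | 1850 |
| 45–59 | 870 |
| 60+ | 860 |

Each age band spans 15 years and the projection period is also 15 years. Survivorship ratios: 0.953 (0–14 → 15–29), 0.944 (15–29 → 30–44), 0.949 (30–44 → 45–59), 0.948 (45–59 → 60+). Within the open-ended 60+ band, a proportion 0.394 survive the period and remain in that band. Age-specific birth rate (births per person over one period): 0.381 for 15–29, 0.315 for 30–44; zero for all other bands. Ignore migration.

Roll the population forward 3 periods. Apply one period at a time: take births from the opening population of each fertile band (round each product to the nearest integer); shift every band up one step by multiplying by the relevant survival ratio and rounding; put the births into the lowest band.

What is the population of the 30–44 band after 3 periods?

782

— Period 1 —
Births: 750 × 0.381 = 286, 1850 × 0.315 = 583 ⇒ total 869
15–29: 480 × 0.953 = 457
30–44: 750 × 0.944 = 708
45–59: 1850 × 0.949 = 1756
60+: 870 × 0.948 + 860 × 0.394 = 825 + 339 = 1164
Giving 869 / 457 / 708 / 1756 / 1164.
— Period 2 —
Births: 457 × 0.381 = 174, 708 × 0.315 = 223 ⇒ total 397
15–29: 869 × 0.953 = 828
30–44: 457 × 0.944 = 431
45–59: 708 × 0.949 = 672
60+: 1756 × 0.948 + 1164 × 0.394 = 1665 + 459 = 2124
Giving 397 / 828 / 431 / 672 / 2124.
— Period 3 —
Births: 828 × 0.381 = 315, 431 × 0.315 = 136 ⇒ total 451
15–29: 397 × 0.953 = 378
30–44: 828 × 0.944 = 782
45–59: 431 × 0.949 = 409
60+: 672 × 0.948 + 2124 × 0.394 = 637 + 837 = 1474
Giving 451 / 378 / 782 / 409 / 1474.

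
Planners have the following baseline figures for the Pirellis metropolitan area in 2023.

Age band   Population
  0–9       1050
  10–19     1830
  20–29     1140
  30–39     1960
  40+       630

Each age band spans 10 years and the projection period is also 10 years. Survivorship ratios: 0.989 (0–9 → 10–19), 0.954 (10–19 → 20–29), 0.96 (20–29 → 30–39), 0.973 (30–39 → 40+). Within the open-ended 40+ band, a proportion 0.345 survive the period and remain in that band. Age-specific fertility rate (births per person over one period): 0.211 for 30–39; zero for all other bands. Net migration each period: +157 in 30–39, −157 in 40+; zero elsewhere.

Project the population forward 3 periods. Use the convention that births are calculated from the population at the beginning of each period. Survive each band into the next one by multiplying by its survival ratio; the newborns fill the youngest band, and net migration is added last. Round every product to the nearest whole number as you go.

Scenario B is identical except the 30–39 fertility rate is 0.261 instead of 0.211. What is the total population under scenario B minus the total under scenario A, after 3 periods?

246

(Groups numbered youngest = 1 to oldest = 5.)
[period 1]
Births: 1960 × 0.211 = 414
Group 2: 1050 × 0.989 = 1038
Group 3: 1830 × 0.954 = 1746
Group 4: 1140 × 0.96 = 1094
Group 5: 1960 × 0.973 + 630 × 0.345 = 1907 + 217 = 2124
Net migration: Group 4 + 157 → 1251; Group 5 − 157 → 1967
Giving 414 / 1038 / 1746 / 1251 / 1967.
[period 2]
Births: 1251 × 0.211 = 264
Group 2: 414 × 0.989 = 409
Group 3: 1038 × 0.954 = 990
Group 4: 1746 × 0.96 = 1676
Group 5: 1251 × 0.973 + 1967 × 0.345 = 1217 + 679 = 1896
Net migration: Group 4 + 157 → 1833; Group 5 − 157 → 1739
Giving 264 / 409 / 990 / 1833 / 1739.
[period 3]
Births: 1833 × 0.211 = 387
Group 2: 264 × 0.989 = 261
Group 3: 409 × 0.954 = 390
Group 4: 990 × 0.96 = 950
Group 5: 1833 × 0.973 + 1739 × 0.345 = 1784 + 600 = 2384
Net migration: Group 4 + 157 → 1107; Group 5 − 157 → 2227
Giving 387 / 261 / 390 / 1107 / 2227.
Scenario A total after 3 periods: 4372
Scenario B projection —
[period 1]
Births: 1960 × 0.261 = 512
Group 2: 1050 × 0.989 = 1038
Group 3: 1830 × 0.954 = 1746
Group 4: 1140 × 0.96 = 1094
Group 5: 1960 × 0.973 + 630 × 0.345 = 1907 + 217 = 2124
Net migration: Group 4 + 157 → 1251; Group 5 − 157 → 1967
Giving 512 / 1038 / 1746 / 1251 / 1967.
[period 2]
Births: 1251 × 0.261 = 327
Group 2: 512 × 0.989 = 506
Group 3: 1038 × 0.954 = 990
Group 4: 1746 × 0.96 = 1676
Group 5: 1251 × 0.973 + 1967 × 0.345 = 1217 + 679 = 1896
Net migration: Group 4 + 157 → 1833; Group 5 − 157 → 1739
Giving 327 / 506 / 990 / 1833 / 1739.
[period 3]
Births: 1833 × 0.261 = 478
Group 2: 327 × 0.989 = 323
Group 3: 506 × 0.954 = 483
Group 4: 990 × 0.96 = 950
Group 5: 1833 × 0.973 + 1739 × 0.345 = 1784 + 600 = 2384
Net migration: Group 4 + 157 → 1107; Group 5 − 157 → 2227
Giving 478 / 323 / 483 / 1107 / 2227.
Scenario B total after 3 periods: 4618
Difference B − A = 4618 − 4372 = 246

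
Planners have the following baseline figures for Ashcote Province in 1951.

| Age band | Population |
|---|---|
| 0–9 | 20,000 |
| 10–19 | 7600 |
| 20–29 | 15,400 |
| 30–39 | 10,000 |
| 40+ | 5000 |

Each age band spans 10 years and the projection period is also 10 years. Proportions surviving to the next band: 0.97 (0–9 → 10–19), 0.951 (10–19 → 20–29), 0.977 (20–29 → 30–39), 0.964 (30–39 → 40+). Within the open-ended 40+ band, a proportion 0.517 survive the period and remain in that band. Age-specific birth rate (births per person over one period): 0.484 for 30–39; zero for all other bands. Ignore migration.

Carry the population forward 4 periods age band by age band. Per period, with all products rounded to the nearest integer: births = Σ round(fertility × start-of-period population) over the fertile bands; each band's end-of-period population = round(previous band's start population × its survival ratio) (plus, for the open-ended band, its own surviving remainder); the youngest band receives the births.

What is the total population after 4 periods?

— Period 1 —
Births: 10000 × 0.484 = 4840
10–19: 20000 × 0.97 = 19400
20–29: 7600 × 0.951 = 7228
30–39: 15400 × 0.977 = 15046
40+: 10000 × 0.964 + 5000 × 0.517 = 9640 + 2585 = 12225
End of period: [4840, 19400, 7228, 15046, 12225]
— Period 2 —
Births: 15046 × 0.484 = 7282
10–19: 4840 × 0.97 = 4695
20–29: 19400 × 0.951 = 18449
30–39: 7228 × 0.977 = 7062
40+: 15046 × 0.964 + 12225 × 0.517 = 14504 + 6320 = 20824
End of period: [7282, 4695, 18449, 7062, 20824]
— Period 3 —
Births: 7062 × 0.484 = 3418
10–19: 7282 × 0.97 = 7064
20–29: 4695 × 0.951 = 4465
30–39: 18449 × 0.977 = 18025
40+: 7062 × 0.964 + 20824 × 0.517 = 6808 + 10766 = 17574
End of period: [3418, 7064, 4465, 18025, 17574]
— Period 4 —
Births: 18025 × 0.484 = 8724
10–19: 3418 × 0.97 = 3315
20–29: 7064 × 0.951 = 6718
30–39: 4465 × 0.977 = 4362
40+: 18025 × 0.964 + 17574 × 0.517 = 17376 + 9086 = 26462
End of period: [8724, 3315, 6718, 4362, 26462]
Total after period 4: 8724 + 3315 + 6718 + 4362 + 26462 = 49581

49581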